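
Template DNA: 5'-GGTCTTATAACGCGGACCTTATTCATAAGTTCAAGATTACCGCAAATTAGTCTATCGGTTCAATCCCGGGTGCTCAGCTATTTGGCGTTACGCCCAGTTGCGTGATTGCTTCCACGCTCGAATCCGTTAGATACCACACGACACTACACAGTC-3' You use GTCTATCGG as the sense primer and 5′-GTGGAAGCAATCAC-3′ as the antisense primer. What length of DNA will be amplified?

Scanning the template, GTCTATCGG occurs at positions 50–58; this primer anneals to the bottom strand there with its 3' end pointing downstream.
The reverse primer's reverse complement is GTGATTGCTTCCAC, which matches the template at positions 102–115.
Product length = (reverse-primer end) − (forward-primer start) + 1 = 115 − 50 + 1 = 66 bp.

66 bp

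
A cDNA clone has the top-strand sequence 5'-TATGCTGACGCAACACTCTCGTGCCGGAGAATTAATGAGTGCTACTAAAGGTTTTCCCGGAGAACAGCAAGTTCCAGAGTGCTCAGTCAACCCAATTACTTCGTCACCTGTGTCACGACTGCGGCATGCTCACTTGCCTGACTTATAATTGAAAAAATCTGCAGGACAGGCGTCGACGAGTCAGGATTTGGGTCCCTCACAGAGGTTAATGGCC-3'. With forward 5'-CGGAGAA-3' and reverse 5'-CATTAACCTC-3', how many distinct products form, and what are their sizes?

The forward primer CGGAGAA matches the top strand at positions 25–31, 58–64.
The reverse primer's reverse complement is GAGGTTAATG, matching at positions 202–211.
Each forward site pairs with the reverse site to give a product ending at position 211: sizes 187, 154 bp.

Two products: 187 bp, 154 bp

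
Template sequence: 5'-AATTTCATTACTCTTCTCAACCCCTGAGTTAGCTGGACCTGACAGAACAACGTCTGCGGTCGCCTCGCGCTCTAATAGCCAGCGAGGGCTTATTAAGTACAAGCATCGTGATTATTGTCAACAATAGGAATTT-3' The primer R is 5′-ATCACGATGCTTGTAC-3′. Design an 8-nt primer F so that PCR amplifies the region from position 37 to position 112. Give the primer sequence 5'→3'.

5'-ACCTGACA-3'

The reverse primer's reverse complement GTACAAGCATCGTGAT matches the template at positions 97–112; the product starts at position 37.
The forward primer is identical to the top strand over positions 37–44: ACCTGACA.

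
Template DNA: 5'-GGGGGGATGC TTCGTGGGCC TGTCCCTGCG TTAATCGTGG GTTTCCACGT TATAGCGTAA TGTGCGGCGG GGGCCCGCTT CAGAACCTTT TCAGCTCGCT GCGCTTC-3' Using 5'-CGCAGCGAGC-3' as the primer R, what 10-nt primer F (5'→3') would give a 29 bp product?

The reverse primer's reverse complement GCTCGCTGCG matches the template at positions 94–103, so the product ends at position 103.
A 29 bp product then starts at position 103 − 29 + 1 = 75.
The forward primer is identical to the top strand there: CCGCTTCAGA.

5'-CCGCTTCAGA-3'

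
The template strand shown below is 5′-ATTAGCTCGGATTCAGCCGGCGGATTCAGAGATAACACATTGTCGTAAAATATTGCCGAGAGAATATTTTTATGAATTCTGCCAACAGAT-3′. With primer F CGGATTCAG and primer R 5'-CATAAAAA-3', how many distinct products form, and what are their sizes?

The forward primer CGGATTCAG matches the top strand at positions 8–16, 21–29.
The reverse primer's reverse complement is TTTTTATG, matching at positions 67–74.
Each forward site pairs with the reverse site to give a product ending at position 74: sizes 67, 54 bp.

Two products: 67 bp, 54 bp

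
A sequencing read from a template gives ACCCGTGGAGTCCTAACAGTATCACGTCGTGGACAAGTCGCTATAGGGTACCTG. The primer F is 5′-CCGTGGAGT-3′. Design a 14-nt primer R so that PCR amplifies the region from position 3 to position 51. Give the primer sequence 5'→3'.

The product's 3' end on the top strand is position 51.
The reverse primer anneals to the top strand over positions 38–51, i.e. to TCGCTATAGGGTAC.
Its sequence written 5'→3' is the reverse complement: GTACCCTATAGCGA.

5'-GTACCCTATAGCGA-3'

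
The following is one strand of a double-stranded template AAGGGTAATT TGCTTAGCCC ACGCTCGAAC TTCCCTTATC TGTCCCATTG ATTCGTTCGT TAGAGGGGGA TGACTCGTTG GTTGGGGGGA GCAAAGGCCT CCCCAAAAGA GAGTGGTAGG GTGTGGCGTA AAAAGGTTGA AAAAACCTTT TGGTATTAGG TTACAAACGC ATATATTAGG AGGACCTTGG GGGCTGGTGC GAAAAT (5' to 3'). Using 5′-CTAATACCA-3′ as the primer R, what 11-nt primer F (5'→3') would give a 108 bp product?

5'-TTCGTTCGTTA-3'

The reverse primer's reverse complement TGGTATTAG matches the template at positions 151–159, so the product ends at position 159.
A 108 bp product then starts at position 159 − 108 + 1 = 52.
The forward primer is identical to the top strand there: TTCGTTCGTTA.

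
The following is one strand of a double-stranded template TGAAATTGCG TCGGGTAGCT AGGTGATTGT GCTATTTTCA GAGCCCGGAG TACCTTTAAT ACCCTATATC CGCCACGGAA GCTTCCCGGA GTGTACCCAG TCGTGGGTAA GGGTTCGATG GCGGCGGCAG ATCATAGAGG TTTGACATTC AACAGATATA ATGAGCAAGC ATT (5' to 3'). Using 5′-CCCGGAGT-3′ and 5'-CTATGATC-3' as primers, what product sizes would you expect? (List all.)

94 bp, 53 bp

The forward primer CCCGGAGT matches the top strand at positions 44–51, 85–92.
The reverse primer's reverse complement is GATCATAG, matching at positions 130–137.
Each forward site pairs with the reverse site to give a product ending at position 137: sizes 94, 53 bp.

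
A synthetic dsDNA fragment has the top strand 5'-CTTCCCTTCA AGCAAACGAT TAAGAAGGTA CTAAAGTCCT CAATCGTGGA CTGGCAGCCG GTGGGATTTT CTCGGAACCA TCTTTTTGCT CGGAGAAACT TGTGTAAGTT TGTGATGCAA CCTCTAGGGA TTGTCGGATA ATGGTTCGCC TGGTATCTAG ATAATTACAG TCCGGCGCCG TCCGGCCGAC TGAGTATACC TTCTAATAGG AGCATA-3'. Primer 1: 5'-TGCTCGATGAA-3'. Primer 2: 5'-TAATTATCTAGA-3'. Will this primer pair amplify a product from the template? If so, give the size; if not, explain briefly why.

Primer 1 (TGCTCGATGAA) does not match the top strand, and its reverse complement TTCATCGAGCA does not match either.
With no annealing site for primer 1, no amplification occurs.

No product — primer 1 has no binding site in the template.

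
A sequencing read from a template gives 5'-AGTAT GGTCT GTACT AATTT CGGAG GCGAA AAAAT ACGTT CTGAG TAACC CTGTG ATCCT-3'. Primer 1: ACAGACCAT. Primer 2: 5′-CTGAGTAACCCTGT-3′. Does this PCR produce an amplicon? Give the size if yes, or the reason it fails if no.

Primer 1 (ACAGACCAT) has reverse complement ATGGTCTGT, which matches the top strand at positions 4–12; primer 1 anneals to the top strand there with its 3' end pointing upstream toward position 4.
Primer 2 (CTGAGTAACCCTGT) matches the top strand directly at positions 41–54; it anneals to the bottom strand with its 3' end pointing downstream toward position 54.
The 3' ends diverge (primer 1 extends toward position 1, primer 2 toward position 60), so the primers never converge on a shared product.

No product — the primers' 3' ends point away from each other.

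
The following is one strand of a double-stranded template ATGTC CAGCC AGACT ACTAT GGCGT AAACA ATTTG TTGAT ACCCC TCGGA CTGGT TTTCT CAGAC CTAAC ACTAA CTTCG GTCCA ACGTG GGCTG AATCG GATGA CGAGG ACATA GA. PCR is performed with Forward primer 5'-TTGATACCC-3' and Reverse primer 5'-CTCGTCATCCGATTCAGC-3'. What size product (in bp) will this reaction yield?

Forward primer TTGATACCC is found on the top strand at positions 36–44.
The reverse primer's reverse complement is GCTGAATCGGATGACGAG, which matches the template at positions 92–109.
The product runs from position 36 to position 109, so its length is 109 − 36 + 1 = 74 bp.

74 bp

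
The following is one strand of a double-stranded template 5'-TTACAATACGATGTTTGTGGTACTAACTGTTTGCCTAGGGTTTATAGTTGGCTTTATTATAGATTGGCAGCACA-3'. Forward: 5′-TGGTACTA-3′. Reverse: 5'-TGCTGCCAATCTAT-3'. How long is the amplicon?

The forward primer matches the template at positions 18–25.
Taking the reverse complement of TGCTGCCAATCTAT gives ATAGATTGGCAGCA, found at positions 59–72 on the template; the primer anneals here to the top strand with its 3' end pointing upstream.
Amplicon spans positions 18–72: 55 bp.

55 bp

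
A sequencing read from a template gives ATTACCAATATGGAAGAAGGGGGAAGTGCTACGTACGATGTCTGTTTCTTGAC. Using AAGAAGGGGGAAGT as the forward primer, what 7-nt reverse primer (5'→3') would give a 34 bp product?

The forward primer binds at positions 14–27, so a 34 bp product ends at position 14 + 34 − 1 = 47.
The reverse primer anneals to the top strand over positions 41–47, i.e. to TCTGTTT.
Its sequence written 5'→3' is the reverse complement: AAACAGA.

5'-AAACAGA-3'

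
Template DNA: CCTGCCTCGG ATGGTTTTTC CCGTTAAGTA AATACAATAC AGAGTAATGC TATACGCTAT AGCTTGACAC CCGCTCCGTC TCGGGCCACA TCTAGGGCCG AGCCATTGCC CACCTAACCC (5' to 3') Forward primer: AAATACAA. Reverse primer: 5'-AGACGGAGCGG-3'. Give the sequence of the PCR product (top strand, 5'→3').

5'-AAATACAATACAGAGTAATGCTATACGCTATAGCTTGACACCCGCTCCGTCT-3'

The forward primer matches the template at positions 30–37.
Reverse complement of the reverse primer: CCGCTCCGTCT. This occurs on the top strand at positions 71–81.
The product is the template from position 30 through 81 (52 bp).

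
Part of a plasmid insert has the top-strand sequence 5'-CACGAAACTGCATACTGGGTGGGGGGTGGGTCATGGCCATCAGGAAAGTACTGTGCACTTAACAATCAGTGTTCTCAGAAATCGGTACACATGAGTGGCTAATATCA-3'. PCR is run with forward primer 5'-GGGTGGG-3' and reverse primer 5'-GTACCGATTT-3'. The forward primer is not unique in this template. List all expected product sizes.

72 bp, 65 bp

The forward primer GGGTGGG matches the top strand at positions 17–23, 24–30.
The reverse primer's reverse complement is AAATCGGTAC, matching at positions 79–88.
Each forward site pairs with the reverse site to give a product ending at position 88: sizes 72, 65 bp.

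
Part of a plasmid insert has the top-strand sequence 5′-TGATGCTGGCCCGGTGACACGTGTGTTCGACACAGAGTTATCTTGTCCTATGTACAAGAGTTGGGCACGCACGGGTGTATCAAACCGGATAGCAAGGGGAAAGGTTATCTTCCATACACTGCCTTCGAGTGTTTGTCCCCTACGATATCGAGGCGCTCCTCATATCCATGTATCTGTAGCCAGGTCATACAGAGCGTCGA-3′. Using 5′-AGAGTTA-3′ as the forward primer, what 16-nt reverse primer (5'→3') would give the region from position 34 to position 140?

The product's 3' end on the top strand is position 140.
The reverse primer anneals to the top strand over positions 125–140, i.e. to TCGAGTGTTTGTCCCC.
Its sequence written 5'→3' is the reverse complement: GGGGACAAACACTCGA.

5'-GGGGACAAACACTCGA-3'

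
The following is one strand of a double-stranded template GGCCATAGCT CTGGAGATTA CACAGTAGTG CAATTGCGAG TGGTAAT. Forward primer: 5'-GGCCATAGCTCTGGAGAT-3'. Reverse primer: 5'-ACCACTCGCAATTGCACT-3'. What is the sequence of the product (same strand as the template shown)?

Scanning the template, GGCCATAGCTCTGGAGAT occurs at positions 1–18; this primer anneals to the bottom strand there with its 3' end pointing downstream.
Reverse complement of the reverse primer: AGTGCAATTGCGAGTGGT. This occurs on the top strand at positions 27–44.
The product is the template from position 1 through 44 (44 bp).

5'-GGCCATAGCTCTGGAGATTACACAGTAGTGCAATTGCGAGTGGT-3'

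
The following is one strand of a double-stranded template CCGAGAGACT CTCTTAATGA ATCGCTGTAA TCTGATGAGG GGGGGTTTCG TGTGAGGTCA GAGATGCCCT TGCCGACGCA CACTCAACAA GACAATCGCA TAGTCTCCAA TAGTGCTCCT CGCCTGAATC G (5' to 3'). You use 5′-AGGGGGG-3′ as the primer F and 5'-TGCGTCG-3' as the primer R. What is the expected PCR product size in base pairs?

43 bp

Forward primer AGGGGGG is found on the top strand at positions 38–44.
Reverse complement of the reverse primer: CGACGCA. This occurs on the top strand at positions 74–80.
The product runs from position 38 to position 80, so its length is 80 − 38 + 1 = 43 bp.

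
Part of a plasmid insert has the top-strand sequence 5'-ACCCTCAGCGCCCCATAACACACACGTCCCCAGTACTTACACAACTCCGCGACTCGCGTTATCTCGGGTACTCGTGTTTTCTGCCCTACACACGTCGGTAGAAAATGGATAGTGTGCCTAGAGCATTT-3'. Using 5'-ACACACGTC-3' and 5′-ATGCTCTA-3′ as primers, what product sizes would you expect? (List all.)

The forward primer ACACACGTC matches the top strand at positions 20–28, 88–96.
The reverse primer's reverse complement is TAGAGCAT, matching at positions 119–126.
Each forward site pairs with the reverse site to give a product ending at position 126: sizes 107, 39 bp.

107 bp, 39 bp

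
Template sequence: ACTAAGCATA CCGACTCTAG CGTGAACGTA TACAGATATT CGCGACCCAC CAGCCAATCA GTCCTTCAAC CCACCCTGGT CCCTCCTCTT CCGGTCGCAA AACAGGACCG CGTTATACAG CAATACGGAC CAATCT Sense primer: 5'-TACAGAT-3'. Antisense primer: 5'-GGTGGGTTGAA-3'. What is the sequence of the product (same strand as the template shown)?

5'-TACAGATATTCGCGACCCACCAGCCAATCAGTCCTTCAACCCACC-3'

Forward primer TACAGAT is found on the top strand at positions 31–37.
Taking the reverse complement of GGTGGGTTGAA gives TTCAACCCACC, found at positions 65–75 on the template; the primer anneals here to the top strand with its 3' end pointing upstream.
The product is the template from position 31 through 75 (45 bp).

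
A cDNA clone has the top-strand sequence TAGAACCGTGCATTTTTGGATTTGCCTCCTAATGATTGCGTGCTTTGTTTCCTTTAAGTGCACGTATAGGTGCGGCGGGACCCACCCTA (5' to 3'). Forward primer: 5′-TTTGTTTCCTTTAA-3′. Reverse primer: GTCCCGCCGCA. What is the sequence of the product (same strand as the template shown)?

The forward primer matches the template at positions 44–57.
The reverse primer's reverse complement is TGCGGCGGGAC, which matches the template at positions 71–81.
The product is the template from position 44 through 81 (38 bp).

5'-TTTGTTTCCTTTAAGTGCACGTATAGGTGCGGCGGGAC-3'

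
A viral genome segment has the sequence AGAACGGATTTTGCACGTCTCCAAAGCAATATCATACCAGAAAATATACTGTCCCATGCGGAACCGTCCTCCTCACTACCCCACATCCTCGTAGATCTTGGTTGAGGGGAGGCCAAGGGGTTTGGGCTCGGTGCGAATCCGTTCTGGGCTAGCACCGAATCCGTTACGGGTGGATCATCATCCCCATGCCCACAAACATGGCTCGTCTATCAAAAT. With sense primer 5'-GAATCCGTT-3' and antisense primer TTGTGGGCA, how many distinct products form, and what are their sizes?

The forward primer GAATCCGTT matches the top strand at positions 135–143, 157–165.
The reverse primer's reverse complement is TGCCCACAA, matching at positions 187–195.
Each forward site pairs with the reverse site to give a product ending at position 195: sizes 61, 39 bp.

Two products: 61 bp, 39 bp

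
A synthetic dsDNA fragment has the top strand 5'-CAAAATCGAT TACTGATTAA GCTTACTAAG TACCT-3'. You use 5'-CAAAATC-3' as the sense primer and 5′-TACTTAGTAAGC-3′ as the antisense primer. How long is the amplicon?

Forward primer CAAAATC is found on the top strand at positions 1–7.
Taking the reverse complement of TACTTAGTAAGC gives GCTTACTAAGTA, found at positions 21–32 on the template; the primer anneals here to the top strand with its 3' end pointing upstream.
Amplicon spans positions 1–32: 32 bp.

32 bp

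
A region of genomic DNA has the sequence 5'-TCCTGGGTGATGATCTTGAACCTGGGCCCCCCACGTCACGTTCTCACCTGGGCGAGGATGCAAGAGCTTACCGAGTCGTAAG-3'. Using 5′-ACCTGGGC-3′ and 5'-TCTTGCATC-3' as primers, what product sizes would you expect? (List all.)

46 bp, 20 bp

The forward primer ACCTGGGC matches the top strand at positions 20–27, 46–53.
The reverse primer's reverse complement is GATGCAAGA, matching at positions 57–65.
Each forward site pairs with the reverse site to give a product ending at position 65: sizes 46, 20 bp.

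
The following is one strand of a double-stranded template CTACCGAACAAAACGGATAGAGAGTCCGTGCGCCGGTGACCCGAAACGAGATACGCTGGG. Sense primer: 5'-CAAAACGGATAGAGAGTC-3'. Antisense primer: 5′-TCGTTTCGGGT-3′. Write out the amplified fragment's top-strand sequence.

Scanning the template, CAAAACGGATAGAGAGTC occurs at positions 9–26; this primer anneals to the bottom strand there with its 3' end pointing downstream.
The reverse primer's reverse complement is ACCCGAAACGA, which matches the template at positions 39–49.
The product is the template from position 9 through 49 (41 bp).

5'-CAAAACGGATAGAGAGTCCGTGCGCCGGTGACCCGAAACGA-3'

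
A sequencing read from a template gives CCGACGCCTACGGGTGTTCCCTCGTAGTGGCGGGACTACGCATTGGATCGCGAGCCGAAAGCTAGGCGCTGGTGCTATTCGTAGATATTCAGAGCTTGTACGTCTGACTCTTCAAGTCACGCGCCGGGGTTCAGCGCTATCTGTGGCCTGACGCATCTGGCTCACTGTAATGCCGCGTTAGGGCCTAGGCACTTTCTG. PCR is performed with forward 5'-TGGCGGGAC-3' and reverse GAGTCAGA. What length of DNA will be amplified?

83 bp

Forward primer TGGCGGGAC is found on the top strand at positions 28–36.
Reverse complement of the reverse primer: TCTGACTC. This occurs on the top strand at positions 103–110.
Product length = (reverse-primer end) − (forward-primer start) + 1 = 110 − 28 + 1 = 83 bp.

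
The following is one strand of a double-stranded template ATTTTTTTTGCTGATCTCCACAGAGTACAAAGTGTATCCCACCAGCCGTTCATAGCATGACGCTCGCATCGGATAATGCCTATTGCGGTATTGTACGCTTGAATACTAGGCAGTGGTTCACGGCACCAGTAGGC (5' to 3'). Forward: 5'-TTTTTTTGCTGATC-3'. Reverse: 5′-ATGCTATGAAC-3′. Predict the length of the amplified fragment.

Forward primer TTTTTTTGCTGATC is found on the top strand at positions 3–16.
The reverse primer's reverse complement is GTTCATAGCAT, which matches the template at positions 48–58.
Amplicon spans positions 3–58: 56 bp.

56 bp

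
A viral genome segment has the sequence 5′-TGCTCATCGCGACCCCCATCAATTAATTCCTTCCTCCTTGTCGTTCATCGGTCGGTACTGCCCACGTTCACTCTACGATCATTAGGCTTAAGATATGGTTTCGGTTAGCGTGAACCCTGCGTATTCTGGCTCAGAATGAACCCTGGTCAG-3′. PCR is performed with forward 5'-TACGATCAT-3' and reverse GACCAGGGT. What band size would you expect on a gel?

75 bp

Scanning the template, TACGATCAT occurs at positions 74–82; this primer anneals to the bottom strand there with its 3' end pointing downstream.
The reverse primer's reverse complement is ACCCTGGTC, which matches the template at positions 140–148.
Amplicon spans positions 74–148: 75 bp.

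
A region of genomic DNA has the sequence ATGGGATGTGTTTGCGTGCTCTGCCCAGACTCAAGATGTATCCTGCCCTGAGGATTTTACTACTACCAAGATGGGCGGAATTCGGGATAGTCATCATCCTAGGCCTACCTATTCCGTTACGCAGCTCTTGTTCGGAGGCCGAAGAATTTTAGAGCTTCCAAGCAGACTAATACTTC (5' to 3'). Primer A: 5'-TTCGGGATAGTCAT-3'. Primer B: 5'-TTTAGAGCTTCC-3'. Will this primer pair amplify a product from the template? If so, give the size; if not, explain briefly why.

Primer A (TTCGGGATAGTCAT) matches the top strand at positions 81–94 (3' end points downstream).
Primer B (TTTAGAGCTTCC) also matches the top strand directly, at positions 148–159 — its reverse complement GGAAGCTCTAAA is not present.
Both primers anneal to the bottom strand with 3' ends pointing the same way, so neither can prime synthesis back toward the other.

No product — both primers anneal to the same strand and extend in the same direction.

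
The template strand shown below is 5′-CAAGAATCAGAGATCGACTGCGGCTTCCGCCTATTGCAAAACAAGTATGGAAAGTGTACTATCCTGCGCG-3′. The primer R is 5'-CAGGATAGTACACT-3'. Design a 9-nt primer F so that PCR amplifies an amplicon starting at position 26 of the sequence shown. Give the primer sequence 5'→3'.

5'-TCCGCCTAT-3'

The reverse primer's reverse complement AGTGTACTATCCTG matches the template at positions 53–66; the product starts at position 26.
The forward primer is identical to the top strand over positions 26–34: TCCGCCTAT.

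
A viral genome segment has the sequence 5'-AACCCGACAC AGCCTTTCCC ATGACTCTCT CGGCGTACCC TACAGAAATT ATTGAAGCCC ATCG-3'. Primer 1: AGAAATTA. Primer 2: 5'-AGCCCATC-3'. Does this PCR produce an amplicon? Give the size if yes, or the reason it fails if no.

No product — both primers anneal to the same strand and extend in the same direction.

Primer 1 (AGAAATTA) matches the top strand at positions 44–51 (3' end points downstream).
Primer 2 (AGCCCATC) also matches the top strand directly, at positions 56–63 — its reverse complement GATGGGCT is not present.
Both primers anneal to the bottom strand with 3' ends pointing the same way, so neither can prime synthesis back toward the other.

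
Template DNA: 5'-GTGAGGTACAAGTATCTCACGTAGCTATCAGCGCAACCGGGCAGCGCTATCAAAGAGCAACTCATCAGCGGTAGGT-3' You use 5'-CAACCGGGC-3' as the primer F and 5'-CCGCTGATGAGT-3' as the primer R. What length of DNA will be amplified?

38 bp

Forward primer CAACCGGGC is found on the top strand at positions 34–42.
Reverse complement of the reverse primer: ACTCATCAGCGG. This occurs on the top strand at positions 60–71.
The product runs from position 34 to position 71, so its length is 71 − 34 + 1 = 38 bp.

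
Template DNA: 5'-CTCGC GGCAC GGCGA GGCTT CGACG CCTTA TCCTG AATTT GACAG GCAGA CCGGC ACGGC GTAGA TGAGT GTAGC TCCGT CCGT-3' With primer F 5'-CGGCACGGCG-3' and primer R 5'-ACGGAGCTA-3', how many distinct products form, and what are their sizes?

Two products: 76 bp, 29 bp

The forward primer CGGCACGGCG matches the top strand at positions 5–14, 52–61.
The reverse primer's reverse complement is TAGCTCCGT, matching at positions 72–80.
Each forward site pairs with the reverse site to give a product ending at position 80: sizes 76, 29 bp.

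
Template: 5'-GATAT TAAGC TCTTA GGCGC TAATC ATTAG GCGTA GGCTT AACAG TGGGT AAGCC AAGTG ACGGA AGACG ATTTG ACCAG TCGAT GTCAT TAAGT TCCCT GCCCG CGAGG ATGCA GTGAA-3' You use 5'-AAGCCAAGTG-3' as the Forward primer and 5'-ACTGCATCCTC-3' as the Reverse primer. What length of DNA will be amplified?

Forward primer AAGCCAAGTG is found on the top strand at positions 51–60.
Reverse complement of the reverse primer: GAGGATGCAGT. This occurs on the top strand at positions 107–117.
Amplicon spans positions 51–117: 67 bp.

67 bp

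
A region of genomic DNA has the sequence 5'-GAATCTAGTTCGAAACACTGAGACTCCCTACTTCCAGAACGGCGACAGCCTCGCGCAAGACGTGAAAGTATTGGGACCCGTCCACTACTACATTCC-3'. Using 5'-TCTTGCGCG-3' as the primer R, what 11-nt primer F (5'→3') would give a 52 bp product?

The reverse primer's reverse complement CGCGCAAGA matches the template at positions 52–60, so the product ends at position 60.
A 52 bp product then starts at position 60 − 52 + 1 = 9.
The forward primer is identical to the top strand there: TTCGAAACACT.

5'-TTCGAAACACT-3'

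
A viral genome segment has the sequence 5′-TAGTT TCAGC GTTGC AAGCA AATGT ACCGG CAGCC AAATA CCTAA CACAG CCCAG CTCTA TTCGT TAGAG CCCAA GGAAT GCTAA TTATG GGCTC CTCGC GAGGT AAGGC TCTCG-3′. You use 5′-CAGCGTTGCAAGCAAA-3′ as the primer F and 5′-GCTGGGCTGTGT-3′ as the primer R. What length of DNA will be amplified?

Forward primer CAGCGTTGCAAGCAAA is found on the top strand at positions 7–22.
The reverse primer's reverse complement is ACACAGCCCAGC, which matches the template at positions 45–56.
The product runs from position 7 to position 56, so its length is 56 − 7 + 1 = 50 bp.

50 bp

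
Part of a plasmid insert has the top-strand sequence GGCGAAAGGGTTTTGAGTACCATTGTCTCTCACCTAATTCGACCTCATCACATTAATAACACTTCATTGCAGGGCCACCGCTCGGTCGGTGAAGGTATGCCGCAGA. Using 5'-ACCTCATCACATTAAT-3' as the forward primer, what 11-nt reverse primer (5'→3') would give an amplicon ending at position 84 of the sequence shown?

The forward primer binds at positions 42–57; the product's 3' end on the top strand is position 84.
The reverse primer anneals to the top strand over positions 74–84, i.e. to GCCACCGCTCG.
Its sequence written 5'→3' is the reverse complement: CGAGCGGTGGC.

5'-CGAGCGGTGGC-3'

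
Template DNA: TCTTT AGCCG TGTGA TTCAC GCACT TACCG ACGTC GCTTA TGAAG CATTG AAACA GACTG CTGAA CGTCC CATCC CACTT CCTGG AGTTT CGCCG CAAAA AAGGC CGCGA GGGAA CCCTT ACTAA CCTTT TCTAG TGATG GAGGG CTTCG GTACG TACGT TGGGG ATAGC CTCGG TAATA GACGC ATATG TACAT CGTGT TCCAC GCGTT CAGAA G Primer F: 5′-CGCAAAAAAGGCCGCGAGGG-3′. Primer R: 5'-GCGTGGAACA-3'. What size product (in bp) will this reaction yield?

114 bp

The forward primer matches the template at positions 94–113.
Taking the reverse complement of GCGTGGAACA gives TGTTCCACGC, found at positions 198–207 on the template; the primer anneals here to the top strand with its 3' end pointing upstream.
The product runs from position 94 to position 207, so its length is 207 − 94 + 1 = 114 bp.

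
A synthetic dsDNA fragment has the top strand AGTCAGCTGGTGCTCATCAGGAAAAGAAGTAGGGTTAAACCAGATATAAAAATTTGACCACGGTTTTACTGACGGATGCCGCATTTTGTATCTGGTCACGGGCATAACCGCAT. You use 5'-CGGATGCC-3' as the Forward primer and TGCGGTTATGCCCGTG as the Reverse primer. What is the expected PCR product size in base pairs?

40 bp

Forward primer CGGATGCC is found on the top strand at positions 73–80.
Reverse complement of the reverse primer: CACGGGCATAACCGCA. This occurs on the top strand at positions 97–112.
Amplicon spans positions 73–112: 40 bp.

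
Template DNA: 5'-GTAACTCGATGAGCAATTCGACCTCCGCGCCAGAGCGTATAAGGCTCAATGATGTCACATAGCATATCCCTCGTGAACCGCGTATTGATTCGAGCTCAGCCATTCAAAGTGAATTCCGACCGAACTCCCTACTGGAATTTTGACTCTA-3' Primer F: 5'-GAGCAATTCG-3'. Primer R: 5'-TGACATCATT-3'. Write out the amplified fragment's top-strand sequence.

Forward primer GAGCAATTCG is found on the top strand at positions 11–20.
The reverse primer's reverse complement is AATGATGTCA, which matches the template at positions 48–57.
The product is the template from position 11 through 57 (47 bp).

5'-GAGCAATTCGACCTCCGCGCCAGAGCGTATAAGGCTCAATGATGTCA-3'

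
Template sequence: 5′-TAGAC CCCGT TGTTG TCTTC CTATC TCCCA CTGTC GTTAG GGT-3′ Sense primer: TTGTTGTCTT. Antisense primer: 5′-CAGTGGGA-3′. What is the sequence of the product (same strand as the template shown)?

Forward primer TTGTTGTCTT is found on the top strand at positions 10–19.
Taking the reverse complement of CAGTGGGA gives TCCCACTG, found at positions 26–33 on the template; the primer anneals here to the top strand with its 3' end pointing upstream.
The product is the template from position 10 through 33 (24 bp).

5'-TTGTTGTCTTCCTATCTCCCACTG-3'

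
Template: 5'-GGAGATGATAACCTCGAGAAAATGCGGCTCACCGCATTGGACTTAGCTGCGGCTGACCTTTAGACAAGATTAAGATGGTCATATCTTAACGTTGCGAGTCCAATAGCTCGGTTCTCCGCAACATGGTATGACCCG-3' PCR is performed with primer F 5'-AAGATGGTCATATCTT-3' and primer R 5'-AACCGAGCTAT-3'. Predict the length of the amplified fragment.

42 bp

Scanning the template, AAGATGGTCATATCTT occurs at positions 72–87; this primer anneals to the bottom strand there with its 3' end pointing downstream.
Taking the reverse complement of AACCGAGCTAT gives ATAGCTCGGTT, found at positions 103–113 on the template; the primer anneals here to the top strand with its 3' end pointing upstream.
Amplicon spans positions 72–113: 42 bp.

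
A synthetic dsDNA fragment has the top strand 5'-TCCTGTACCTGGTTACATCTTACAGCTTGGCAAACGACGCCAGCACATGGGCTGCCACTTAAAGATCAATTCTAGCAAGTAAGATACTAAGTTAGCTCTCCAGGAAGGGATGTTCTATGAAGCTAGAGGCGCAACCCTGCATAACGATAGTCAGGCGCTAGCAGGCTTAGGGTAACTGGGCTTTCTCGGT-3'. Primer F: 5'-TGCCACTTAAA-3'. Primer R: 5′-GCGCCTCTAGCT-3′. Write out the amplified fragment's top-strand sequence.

The forward primer matches the template at positions 53–63.
Taking the reverse complement of GCGCCTCTAGCT gives AGCTAGAGGCGC, found at positions 121–132 on the template; the primer anneals here to the top strand with its 3' end pointing upstream.
The product is the template from position 53 through 132 (80 bp).

5'-TGCCACTTAAAGATCAATTCTAGCAAGTAAGATACTAAGTTAGCTCTCCAGGAAGGGATGTTCTATGAAGCTAGAGGCGC-3'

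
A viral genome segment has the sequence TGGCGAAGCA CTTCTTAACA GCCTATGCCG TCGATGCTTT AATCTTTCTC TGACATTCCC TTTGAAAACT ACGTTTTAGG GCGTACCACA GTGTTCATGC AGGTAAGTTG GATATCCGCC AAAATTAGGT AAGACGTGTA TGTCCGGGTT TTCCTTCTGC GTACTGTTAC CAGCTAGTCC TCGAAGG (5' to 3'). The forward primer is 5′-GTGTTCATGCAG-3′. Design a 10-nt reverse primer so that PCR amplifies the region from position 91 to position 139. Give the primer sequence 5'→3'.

The product's 3' end on the top strand is position 139.
The reverse primer anneals to the top strand over positions 130–139, i.e. to TAAGACGTGT.
Its sequence written 5'→3' is the reverse complement: ACACGTCTTA.

5'-ACACGTCTTA-3'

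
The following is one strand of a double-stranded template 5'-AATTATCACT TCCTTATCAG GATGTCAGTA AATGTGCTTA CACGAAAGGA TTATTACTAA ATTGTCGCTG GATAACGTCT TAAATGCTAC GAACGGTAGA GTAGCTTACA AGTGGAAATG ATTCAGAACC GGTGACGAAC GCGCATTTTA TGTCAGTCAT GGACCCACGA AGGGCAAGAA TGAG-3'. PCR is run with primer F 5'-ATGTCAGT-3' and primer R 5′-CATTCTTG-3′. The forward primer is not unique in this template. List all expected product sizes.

161 bp, 33 bp

The forward primer ATGTCAGT matches the top strand at positions 22–29, 150–157.
The reverse primer's reverse complement is CAAGAATG, matching at positions 175–182.
Each forward site pairs with the reverse site to give a product ending at position 182: sizes 161, 33 bp.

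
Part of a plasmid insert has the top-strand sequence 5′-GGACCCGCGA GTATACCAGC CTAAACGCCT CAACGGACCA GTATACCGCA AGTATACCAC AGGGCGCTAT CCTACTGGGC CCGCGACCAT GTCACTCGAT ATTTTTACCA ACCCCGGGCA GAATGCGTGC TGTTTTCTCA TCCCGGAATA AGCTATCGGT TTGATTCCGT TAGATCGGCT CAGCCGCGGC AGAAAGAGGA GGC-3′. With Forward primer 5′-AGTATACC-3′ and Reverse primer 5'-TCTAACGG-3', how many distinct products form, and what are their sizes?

The forward primer AGTATACC matches the top strand at positions 10–17, 40–47, 51–58.
The reverse primer's reverse complement is CCGTTAGA, matching at positions 167–174.
Each forward site pairs with the reverse site to give a product ending at position 174: sizes 165, 135, 124 bp.

Three products: 165 bp, 135 bp, 124 bp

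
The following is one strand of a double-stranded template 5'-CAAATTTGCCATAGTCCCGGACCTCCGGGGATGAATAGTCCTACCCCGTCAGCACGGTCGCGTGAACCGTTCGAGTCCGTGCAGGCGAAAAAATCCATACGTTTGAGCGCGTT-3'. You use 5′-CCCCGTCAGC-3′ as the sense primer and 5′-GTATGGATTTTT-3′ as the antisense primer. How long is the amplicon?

57 bp

Scanning the template, CCCCGTCAGC occurs at positions 44–53; this primer anneals to the bottom strand there with its 3' end pointing downstream.
Reverse complement of the reverse primer: AAAAATCCATAC. This occurs on the top strand at positions 89–100.
Product length = (reverse-primer end) − (forward-primer start) + 1 = 100 − 44 + 1 = 57 bp.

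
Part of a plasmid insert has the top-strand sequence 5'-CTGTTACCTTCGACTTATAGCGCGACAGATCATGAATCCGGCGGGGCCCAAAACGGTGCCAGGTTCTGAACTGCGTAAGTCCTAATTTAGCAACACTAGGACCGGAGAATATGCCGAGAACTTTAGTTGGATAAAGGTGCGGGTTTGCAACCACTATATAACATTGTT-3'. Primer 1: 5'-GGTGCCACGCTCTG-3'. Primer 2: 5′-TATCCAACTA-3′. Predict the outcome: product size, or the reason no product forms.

No product — primer 1 has no binding site in the template.

Primer 1 (GGTGCCACGCTCTG) does not match the top strand, and its reverse complement CAGAGCGTGGCACC does not match either.
With no annealing site for primer 1, no amplification occurs.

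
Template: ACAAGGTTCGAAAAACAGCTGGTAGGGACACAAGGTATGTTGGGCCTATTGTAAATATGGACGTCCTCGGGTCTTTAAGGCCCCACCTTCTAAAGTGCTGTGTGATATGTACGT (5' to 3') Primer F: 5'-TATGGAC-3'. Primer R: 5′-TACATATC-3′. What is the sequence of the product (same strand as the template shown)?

5'-TATGGACGTCCTCGGGTCTTTAAGGCCCCACCTTCTAAAGTGCTGTGTGATATGTA-3'

The forward primer matches the template at positions 56–62.
The reverse primer's reverse complement is GATATGTA, which matches the template at positions 104–111.
The product is the template from position 56 through 111 (56 bp).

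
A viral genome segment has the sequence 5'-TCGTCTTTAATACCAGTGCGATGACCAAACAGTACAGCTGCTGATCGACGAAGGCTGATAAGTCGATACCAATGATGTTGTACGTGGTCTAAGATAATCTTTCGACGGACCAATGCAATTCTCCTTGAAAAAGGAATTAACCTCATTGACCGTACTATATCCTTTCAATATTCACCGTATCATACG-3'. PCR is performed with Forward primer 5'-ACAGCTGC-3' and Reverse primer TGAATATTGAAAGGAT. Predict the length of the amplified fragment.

141 bp

Scanning the template, ACAGCTGC occurs at positions 34–41; this primer anneals to the bottom strand there with its 3' end pointing downstream.
Taking the reverse complement of TGAATATTGAAAGGAT gives ATCCTTTCAATATTCA, found at positions 159–174 on the template; the primer anneals here to the top strand with its 3' end pointing upstream.
The product runs from position 34 to position 174, so its length is 174 − 34 + 1 = 141 bp.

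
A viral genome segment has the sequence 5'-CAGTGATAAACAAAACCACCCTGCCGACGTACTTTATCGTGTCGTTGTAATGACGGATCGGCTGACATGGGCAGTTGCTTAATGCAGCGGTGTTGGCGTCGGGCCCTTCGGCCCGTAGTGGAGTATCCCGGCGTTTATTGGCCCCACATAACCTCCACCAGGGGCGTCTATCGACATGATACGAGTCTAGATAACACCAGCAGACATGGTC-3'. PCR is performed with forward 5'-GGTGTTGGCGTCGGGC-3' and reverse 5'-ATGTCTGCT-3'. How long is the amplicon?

119 bp

The forward primer matches the template at positions 89–104.
Taking the reverse complement of ATGTCTGCT gives AGCAGACAT, found at positions 199–207 on the template; the primer anneals here to the top strand with its 3' end pointing upstream.
Product length = (reverse-primer end) − (forward-primer start) + 1 = 207 − 89 + 1 = 119 bp.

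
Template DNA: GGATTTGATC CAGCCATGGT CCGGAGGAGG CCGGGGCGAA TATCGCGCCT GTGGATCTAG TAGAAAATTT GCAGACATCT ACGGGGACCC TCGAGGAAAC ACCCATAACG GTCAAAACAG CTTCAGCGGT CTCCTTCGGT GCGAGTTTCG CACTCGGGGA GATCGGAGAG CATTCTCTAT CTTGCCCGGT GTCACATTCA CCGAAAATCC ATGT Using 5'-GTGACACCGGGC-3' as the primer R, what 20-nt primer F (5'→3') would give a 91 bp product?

5'-ATAACGGTCAAAACAGCTTC-3'

The reverse primer's reverse complement GCCCGGTGTCAC matches the template at positions 184–195, so the product ends at position 195.
A 91 bp product then starts at position 195 − 91 + 1 = 105.
The forward primer is identical to the top strand there: ATAACGGTCAAAACAGCTTC.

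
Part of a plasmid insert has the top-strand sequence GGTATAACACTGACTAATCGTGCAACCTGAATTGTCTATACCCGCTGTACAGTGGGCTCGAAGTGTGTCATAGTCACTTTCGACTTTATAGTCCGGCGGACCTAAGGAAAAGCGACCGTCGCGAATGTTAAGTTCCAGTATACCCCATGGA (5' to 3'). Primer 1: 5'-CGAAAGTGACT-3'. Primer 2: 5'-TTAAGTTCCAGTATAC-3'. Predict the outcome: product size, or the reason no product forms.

No product — the primers' 3' ends point away from each other.

Primer 1 (CGAAAGTGACT) has reverse complement AGTCACTTTCG, which matches the top strand at positions 72–82; primer 1 anneals to the top strand there with its 3' end pointing upstream toward position 72.
Primer 2 (TTAAGTTCCAGTATAC) matches the top strand directly at positions 128–143; it anneals to the bottom strand with its 3' end pointing downstream toward position 143.
The 3' ends diverge (primer 1 extends toward position 1, primer 2 toward position 151), so the primers never converge on a shared product.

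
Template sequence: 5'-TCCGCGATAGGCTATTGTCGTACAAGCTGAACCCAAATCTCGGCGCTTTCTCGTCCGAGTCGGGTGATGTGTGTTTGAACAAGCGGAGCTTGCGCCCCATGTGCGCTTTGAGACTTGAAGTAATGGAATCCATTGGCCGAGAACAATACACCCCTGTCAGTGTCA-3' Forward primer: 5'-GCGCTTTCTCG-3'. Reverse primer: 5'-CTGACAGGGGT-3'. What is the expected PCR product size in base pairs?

The forward primer matches the template at positions 43–53.
Reverse complement of the reverse primer: ACCCCTGTCAG. This occurs on the top strand at positions 150–160.
Amplicon spans positions 43–160: 118 bp.

118 bp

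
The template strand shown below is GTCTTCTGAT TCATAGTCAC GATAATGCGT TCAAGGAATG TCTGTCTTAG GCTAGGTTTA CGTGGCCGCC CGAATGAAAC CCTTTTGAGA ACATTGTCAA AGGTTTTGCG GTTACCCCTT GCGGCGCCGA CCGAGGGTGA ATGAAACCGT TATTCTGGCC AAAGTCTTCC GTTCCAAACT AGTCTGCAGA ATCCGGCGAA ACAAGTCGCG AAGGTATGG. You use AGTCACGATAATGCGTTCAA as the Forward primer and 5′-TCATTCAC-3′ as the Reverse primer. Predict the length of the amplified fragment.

130 bp

Scanning the template, AGTCACGATAATGCGTTCAA occurs at positions 15–34; this primer anneals to the bottom strand there with its 3' end pointing downstream.
The reverse primer's reverse complement is GTGAATGA, which matches the template at positions 137–144.
Amplicon spans positions 15–144: 130 bp.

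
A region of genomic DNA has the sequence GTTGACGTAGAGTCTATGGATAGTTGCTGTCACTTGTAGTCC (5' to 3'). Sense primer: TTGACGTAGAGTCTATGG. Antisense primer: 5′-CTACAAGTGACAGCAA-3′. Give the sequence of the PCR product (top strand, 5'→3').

5'-TTGACGTAGAGTCTATGGATAGTTGCTGTCACTTGTAG-3'

Scanning the template, TTGACGTAGAGTCTATGG occurs at positions 2–19; this primer anneals to the bottom strand there with its 3' end pointing downstream.
Reverse complement of the reverse primer: TTGCTGTCACTTGTAG. This occurs on the top strand at positions 24–39.
The product is the template from position 2 through 39 (38 bp).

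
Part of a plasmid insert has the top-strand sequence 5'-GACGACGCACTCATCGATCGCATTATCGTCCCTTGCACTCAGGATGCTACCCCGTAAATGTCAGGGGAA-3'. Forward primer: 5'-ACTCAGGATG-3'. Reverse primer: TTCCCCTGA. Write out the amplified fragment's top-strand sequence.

5'-ACTCAGGATGCTACCCCGTAAATGTCAGGGGAA-3'

Scanning the template, ACTCAGGATG occurs at positions 37–46; this primer anneals to the bottom strand there with its 3' end pointing downstream.
Reverse complement of the reverse primer: TCAGGGGAA. This occurs on the top strand at positions 61–69.
The product is the template from position 37 through 69 (33 bp).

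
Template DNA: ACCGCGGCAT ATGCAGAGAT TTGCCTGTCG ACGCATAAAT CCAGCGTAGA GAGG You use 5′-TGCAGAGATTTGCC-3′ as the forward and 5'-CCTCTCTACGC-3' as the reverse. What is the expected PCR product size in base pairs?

43 bp

Scanning the template, TGCAGAGATTTGCC occurs at positions 12–25; this primer anneals to the bottom strand there with its 3' end pointing downstream.
Taking the reverse complement of CCTCTCTACGC gives GCGTAGAGAGG, found at positions 44–54 on the template; the primer anneals here to the top strand with its 3' end pointing upstream.
The product runs from position 12 to position 54, so its length is 54 − 12 + 1 = 43 bp.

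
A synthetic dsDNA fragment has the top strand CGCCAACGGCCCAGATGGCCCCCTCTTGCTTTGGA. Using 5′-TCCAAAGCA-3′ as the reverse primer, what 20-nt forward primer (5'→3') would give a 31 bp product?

5'-AACGGCCCAGATGGCCCCCT-3'

The reverse primer's reverse complement TGCTTTGGA matches the template at positions 27–35, so the product ends at position 35.
A 31 bp product then starts at position 35 − 31 + 1 = 5.
The forward primer is identical to the top strand there: AACGGCCCAGATGGCCCCCT.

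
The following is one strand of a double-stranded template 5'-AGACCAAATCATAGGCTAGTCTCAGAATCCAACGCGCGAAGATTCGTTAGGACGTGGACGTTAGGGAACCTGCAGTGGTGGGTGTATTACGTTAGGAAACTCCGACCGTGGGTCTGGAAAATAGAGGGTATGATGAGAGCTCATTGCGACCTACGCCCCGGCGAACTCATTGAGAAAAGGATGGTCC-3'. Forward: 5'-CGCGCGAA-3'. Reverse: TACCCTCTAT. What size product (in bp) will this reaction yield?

The forward primer matches the template at positions 33–40.
Taking the reverse complement of TACCCTCTAT gives ATAGAGGGTA, found at positions 121–130 on the template; the primer anneals here to the top strand with its 3' end pointing upstream.
Product length = (reverse-primer end) − (forward-primer start) + 1 = 130 − 33 + 1 = 98 bp.

98 bp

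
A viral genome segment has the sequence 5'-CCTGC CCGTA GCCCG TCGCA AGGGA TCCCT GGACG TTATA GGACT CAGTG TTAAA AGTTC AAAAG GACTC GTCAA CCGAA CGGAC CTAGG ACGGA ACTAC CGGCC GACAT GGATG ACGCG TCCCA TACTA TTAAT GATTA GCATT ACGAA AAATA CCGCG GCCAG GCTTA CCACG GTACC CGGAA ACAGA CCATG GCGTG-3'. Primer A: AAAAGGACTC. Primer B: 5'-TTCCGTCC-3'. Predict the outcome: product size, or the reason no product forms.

Primer A (AAAAGGACTC) matches the top strand at positions 61–70; it acts as a forward primer.
Primer B's reverse complement is GGACGGAA, matching the top strand at positions 89–96; it acts as a reverse primer.
The 3' ends face each other across positions 61–96, giving a 36 bp product.

Yes — a 36 bp product.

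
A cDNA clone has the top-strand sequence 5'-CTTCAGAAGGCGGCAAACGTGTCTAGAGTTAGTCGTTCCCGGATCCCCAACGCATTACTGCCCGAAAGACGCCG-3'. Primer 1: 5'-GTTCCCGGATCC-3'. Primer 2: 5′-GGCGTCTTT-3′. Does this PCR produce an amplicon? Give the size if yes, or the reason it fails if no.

Yes — a 39 bp product.

Primer 1 (GTTCCCGGATCC) matches the top strand at positions 35–46; it acts as a forward primer.
Primer 2's reverse complement is AAAGACGCC, matching the top strand at positions 65–73; it acts as a reverse primer.
The 3' ends face each other across positions 35–73, giving a 39 bp product.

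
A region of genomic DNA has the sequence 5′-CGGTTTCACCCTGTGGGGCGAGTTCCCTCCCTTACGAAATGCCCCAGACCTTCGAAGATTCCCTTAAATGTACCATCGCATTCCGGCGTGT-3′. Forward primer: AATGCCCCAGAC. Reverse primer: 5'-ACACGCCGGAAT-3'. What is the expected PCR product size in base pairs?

54 bp

Scanning the template, AATGCCCCAGAC occurs at positions 38–49; this primer anneals to the bottom strand there with its 3' end pointing downstream.
The reverse primer's reverse complement is ATTCCGGCGTGT, which matches the template at positions 80–91.
The product runs from position 38 to position 91, so its length is 91 − 38 + 1 = 54 bp.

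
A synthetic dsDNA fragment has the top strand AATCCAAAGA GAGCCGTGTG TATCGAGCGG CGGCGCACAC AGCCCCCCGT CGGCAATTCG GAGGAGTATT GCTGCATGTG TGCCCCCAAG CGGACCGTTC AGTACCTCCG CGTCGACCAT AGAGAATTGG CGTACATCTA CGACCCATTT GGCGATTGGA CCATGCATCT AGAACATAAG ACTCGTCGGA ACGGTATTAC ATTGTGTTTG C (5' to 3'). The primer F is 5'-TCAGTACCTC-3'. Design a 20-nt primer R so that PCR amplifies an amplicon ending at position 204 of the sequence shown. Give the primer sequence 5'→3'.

The forward primer binds at positions 99–108; the product's 3' end on the top strand is position 204.
The reverse primer anneals to the top strand over positions 185–204, i.e. to GTCGGAACGGTATTACATTG.
Its sequence written 5'→3' is the reverse complement: CAATGTAATACCGTTCCGAC.

5'-CAATGTAATACCGTTCCGAC-3'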